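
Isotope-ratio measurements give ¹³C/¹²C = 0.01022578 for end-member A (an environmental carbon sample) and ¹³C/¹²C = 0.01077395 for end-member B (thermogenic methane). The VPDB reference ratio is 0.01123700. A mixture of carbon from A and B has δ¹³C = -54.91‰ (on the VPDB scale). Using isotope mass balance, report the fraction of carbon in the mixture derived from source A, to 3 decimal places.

0.281

δ_A = (0.01022578/0.01123700 − 1)×1000 = (0.910010 − 1)×1000 = -89.990‰
δ_B = (0.01077395/0.01123700 − 1)×1000 = (0.958792 − 1)×1000 = -41.208‰
f_A = (δ_mix − δ_B)/(δ_A − δ_B) = (-54.91 − (-41.208))/(-89.990 − (-41.208))
f_A = -13.702 / -48.783 = 0.2809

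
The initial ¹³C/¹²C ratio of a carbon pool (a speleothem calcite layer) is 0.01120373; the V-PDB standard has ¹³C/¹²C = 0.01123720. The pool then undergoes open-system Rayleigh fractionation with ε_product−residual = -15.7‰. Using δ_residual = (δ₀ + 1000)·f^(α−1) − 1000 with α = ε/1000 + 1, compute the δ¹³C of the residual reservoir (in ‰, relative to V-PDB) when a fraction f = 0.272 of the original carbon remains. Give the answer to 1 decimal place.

δ₀ = (0.01120373/0.01123720 − 1)×1000 = (0.997022 − 1)×1000 = -2.978‰
α − 1 = ε/1000 = -0.0157
f^(α−1) = 0.272^(-0.0157) = 1.020651
δ_res = (-2.978 + 1000) × 1.020651 − 1000 = 1017.611 − 1000 = 17.61‰

17.6‰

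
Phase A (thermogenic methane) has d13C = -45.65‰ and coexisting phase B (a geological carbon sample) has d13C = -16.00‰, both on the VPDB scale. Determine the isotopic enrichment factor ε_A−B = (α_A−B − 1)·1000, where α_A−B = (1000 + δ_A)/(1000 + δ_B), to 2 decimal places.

α_A−B = (1000 + -45.65) / (1000 + -16.00) = 954.35 / 984.00 = 0.969868
ε_A−B = (0.969868 − 1) × 1000 = -30.132‰
(The approximation ε ≈ δ_A − δ_B would give -29.65‰.)

-30.13‰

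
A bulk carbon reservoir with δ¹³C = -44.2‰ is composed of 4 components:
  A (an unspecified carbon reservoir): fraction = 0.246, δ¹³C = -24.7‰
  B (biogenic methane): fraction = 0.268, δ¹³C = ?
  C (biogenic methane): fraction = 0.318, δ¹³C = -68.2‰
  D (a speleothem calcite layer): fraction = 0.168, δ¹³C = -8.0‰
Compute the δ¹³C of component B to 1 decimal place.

Isotope mass balance: δ_bulk = Σ fᵢ·δᵢ.
-44.2 = 0.246×(-24.7) + 0.268×δ_B + 0.318×(-68.2) + 0.168×(-8.0)
0.268·δ_B = -44.2 − (-29.108) = -15.092
δ_B = -15.092 / 0.268 = -56.31‰

-56.3‰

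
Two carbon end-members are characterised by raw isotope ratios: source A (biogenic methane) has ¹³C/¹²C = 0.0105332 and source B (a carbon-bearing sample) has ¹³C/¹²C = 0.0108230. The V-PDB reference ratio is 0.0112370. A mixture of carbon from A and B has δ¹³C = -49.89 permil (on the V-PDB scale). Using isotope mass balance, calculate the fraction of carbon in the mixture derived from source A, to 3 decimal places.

0.506

δ_A = (0.0105332/0.0112370 − 1)×1000 = (0.937368 − 1)×1000 = -62.632 permil
δ_B = (0.0108230/0.0112370 − 1)×1000 = (0.963157 − 1)×1000 = -36.843 permil
f_A = (δ_mix − δ_B)/(δ_A − δ_B) = (-49.89 − (-36.843))/(-62.632 − (-36.843))
f_A = -13.047 / -25.790 = 0.5059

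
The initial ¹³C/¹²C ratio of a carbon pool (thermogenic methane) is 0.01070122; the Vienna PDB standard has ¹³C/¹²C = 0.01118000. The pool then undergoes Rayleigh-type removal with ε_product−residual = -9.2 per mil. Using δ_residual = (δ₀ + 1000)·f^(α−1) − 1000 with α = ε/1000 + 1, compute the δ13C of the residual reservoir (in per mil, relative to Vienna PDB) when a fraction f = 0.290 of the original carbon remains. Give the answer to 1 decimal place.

δ₀ = (0.01070122/0.01118000 − 1)×1000 = (0.957175 − 1)×1000 = -42.825 per mil
α − 1 = ε/1000 = -0.0092
f^(α−1) = 0.290^(-0.0092) = 1.011454
δ_res = (-42.825 + 1000) × 1.011454 − 1000 = 968.138 − 1000 = -31.86 per mil

-31.9 per mil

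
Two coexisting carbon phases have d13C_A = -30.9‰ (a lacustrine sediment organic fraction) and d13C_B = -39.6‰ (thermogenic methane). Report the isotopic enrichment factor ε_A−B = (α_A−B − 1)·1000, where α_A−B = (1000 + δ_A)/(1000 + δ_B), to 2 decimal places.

9.06‰

α_A−B = (1000 + -30.9) / (1000 + -39.6) = 969.1 / 960.4 = 1.009059
ε_A−B = (1.009059 − 1) × 1000 = 9.059‰
(The approximation ε ≈ δ_A − δ_B would give 8.7‰.)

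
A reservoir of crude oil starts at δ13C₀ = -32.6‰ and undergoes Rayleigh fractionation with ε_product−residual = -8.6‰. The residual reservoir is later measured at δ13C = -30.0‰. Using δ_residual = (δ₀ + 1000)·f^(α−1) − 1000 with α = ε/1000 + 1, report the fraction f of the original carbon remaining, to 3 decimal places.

0.732

α − 1 = ε/1000 = -0.0086
(δ_res + 1000)/(δ₀ + 1000) = (-30.0 + 1000)/(-32.6 + 1000) = 970.0/967.4 = 1.002688
f = 1.002688^(1/-0.0086) = exp(ln(1.002688)/-0.0086) = exp(0.00268/-0.0086)
f = exp(-0.3121) = 0.7319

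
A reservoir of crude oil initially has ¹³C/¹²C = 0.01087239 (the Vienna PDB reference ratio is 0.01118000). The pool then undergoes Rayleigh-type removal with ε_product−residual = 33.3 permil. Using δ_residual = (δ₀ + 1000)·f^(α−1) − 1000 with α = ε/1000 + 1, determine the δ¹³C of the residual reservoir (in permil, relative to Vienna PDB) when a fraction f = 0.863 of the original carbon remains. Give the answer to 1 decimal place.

-32.3 permil

δ₀ = (0.01087239/0.01118000 − 1)×1000 = (0.972486 − 1)×1000 = -27.514 permil
α − 1 = ε/1000 = 0.0333
f^(α−1) = 0.863^(0.0333) = 0.995106
δ_res = (-27.514 + 1000) × 0.995106 − 1000 = 967.726 − 1000 = -32.27 permil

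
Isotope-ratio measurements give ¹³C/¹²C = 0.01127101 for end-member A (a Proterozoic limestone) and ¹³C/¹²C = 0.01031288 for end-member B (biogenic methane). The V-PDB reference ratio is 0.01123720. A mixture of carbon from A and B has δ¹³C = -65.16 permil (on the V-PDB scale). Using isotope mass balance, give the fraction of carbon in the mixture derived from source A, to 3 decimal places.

δ_A = (0.01127101/0.01123720 − 1)×1000 = (1.003009 − 1)×1000 = 3.009 permil
δ_B = (0.01031288/0.01123720 − 1)×1000 = (0.917745 − 1)×1000 = -82.255 permil
f_A = (δ_mix − δ_B)/(δ_A − δ_B) = (-65.16 − (-82.255))/(3.009 − (-82.255))
f_A = 17.095 / 85.264 = 0.2005

0.200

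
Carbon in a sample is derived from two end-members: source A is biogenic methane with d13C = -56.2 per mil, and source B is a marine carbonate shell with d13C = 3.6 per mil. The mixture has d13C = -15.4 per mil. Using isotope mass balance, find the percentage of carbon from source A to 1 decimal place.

δ_mix = f_A·δ_A + (1 − f_A)·δ_B  ⇒  f_A = (δ_mix − δ_B)/(δ_A − δ_B)
f_A = (-15.4 − (3.6)) / (-56.2 − (3.6))
f_A = -19.0 / -59.8 = 0.3177

31.8%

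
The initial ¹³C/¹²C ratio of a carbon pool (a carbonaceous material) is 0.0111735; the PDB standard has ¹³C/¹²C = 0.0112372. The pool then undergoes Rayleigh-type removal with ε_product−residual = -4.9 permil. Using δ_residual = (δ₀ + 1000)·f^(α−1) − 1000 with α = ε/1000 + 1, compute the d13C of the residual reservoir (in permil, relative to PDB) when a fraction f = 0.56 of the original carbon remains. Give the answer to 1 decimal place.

δ₀ = (0.0111735/0.0112372 − 1)×1000 = (0.994331 − 1)×1000 = -5.669 permil
α − 1 = ε/1000 = -0.0049
f^(α−1) = 0.56^(-0.0049) = 1.002845
δ_res = (-5.669 + 1000) × 1.002845 − 1000 = 997.160 − 1000 = -2.84 permil

-2.8 permil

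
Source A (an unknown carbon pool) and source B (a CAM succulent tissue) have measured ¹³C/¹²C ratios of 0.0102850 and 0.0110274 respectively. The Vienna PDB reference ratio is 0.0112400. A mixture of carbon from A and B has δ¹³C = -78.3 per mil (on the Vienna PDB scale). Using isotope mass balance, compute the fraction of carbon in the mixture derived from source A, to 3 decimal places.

δ_A = (0.0102850/0.0112400 − 1)×1000 = (0.915036 − 1)×1000 = -84.964 per mil
δ_B = (0.0110274/0.0112400 − 1)×1000 = (0.981085 − 1)×1000 = -18.915 per mil
f_A = (δ_mix − δ_B)/(δ_A − δ_B) = (-78.3 − (-18.915))/(-84.964 − (-18.915))
f_A = -59.385 / -66.050 = 0.8991

0.899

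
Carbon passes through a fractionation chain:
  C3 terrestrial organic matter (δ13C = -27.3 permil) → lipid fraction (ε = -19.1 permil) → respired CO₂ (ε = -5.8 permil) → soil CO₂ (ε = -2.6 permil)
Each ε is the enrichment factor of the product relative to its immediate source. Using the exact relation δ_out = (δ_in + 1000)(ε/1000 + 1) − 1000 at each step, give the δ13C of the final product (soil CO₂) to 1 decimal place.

step 1: δ = (-27.30 + 1000)·(-19.1/1000 + 1) − 1000 = -45.88 permil
step 2: δ = (-45.88 + 1000)·(-5.8/1000 + 1) − 1000 = -51.41 permil
step 3: δ = (-51.41 + 1000)·(-2.6/1000 + 1) − 1000 = -53.88 permil

-53.9 permil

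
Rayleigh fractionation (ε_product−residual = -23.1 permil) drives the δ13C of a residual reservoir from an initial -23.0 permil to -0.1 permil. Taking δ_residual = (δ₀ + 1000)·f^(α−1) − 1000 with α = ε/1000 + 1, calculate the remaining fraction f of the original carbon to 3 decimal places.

0.367

α − 1 = ε/1000 = -0.0231
(δ_res + 1000)/(δ₀ + 1000) = (-0.1 + 1000)/(-23.0 + 1000) = 999.9/977.0 = 1.023439
f = 1.023439^(1/-0.0231) = exp(ln(1.023439)/-0.0231) = exp(0.02317/-0.0231)
f = exp(-1.0030) = 0.3668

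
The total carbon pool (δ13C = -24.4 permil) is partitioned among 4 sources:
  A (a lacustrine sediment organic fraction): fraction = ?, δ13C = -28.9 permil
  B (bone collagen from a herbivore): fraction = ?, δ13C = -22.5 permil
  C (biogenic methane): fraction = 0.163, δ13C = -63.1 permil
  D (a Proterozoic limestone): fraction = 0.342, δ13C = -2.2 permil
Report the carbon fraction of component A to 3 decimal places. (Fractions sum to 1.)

Let f_A and f_B be the unknown fractions; fractions sum to 1 so f_A + f_B = 0.495.
Mass balance: Σ fᵢ·δᵢ = δ_bulk ⇒ f_A·(-28.9) + f_B·(-22.5) = -24.4 − (-11.038) = -13.362
Substitute f_B = 0.495 − f_A:
f_A·(-28.9 − -22.5) = -13.362 − 0.495×(-22.5) = -2.225
f_A = -2.225 / -6.4 = 0.3476

0.348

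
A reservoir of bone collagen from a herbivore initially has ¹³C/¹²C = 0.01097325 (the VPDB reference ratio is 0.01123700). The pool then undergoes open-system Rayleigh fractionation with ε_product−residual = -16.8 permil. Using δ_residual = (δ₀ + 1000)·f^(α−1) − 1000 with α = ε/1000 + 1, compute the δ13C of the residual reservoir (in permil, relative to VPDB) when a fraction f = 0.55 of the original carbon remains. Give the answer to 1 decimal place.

-13.6 permil

δ₀ = (0.01097325/0.01123700 − 1)×1000 = (0.976528 − 1)×1000 = -23.472 permil
α − 1 = ε/1000 = -0.0168
f^(α−1) = 0.55^(-0.0168) = 1.010094
δ_res = (-23.472 + 1000) × 1.010094 − 1000 = 986.386 − 1000 = -13.61 permil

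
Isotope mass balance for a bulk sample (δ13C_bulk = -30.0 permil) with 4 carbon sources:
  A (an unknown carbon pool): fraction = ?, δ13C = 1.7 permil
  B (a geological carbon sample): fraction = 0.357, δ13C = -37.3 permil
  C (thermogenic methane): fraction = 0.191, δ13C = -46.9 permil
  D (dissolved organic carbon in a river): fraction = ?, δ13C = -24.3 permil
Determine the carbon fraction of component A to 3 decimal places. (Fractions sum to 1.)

Let f_A and f_D be the unknown fractions; fractions sum to 1 so f_A + f_D = 0.452.
Mass balance: Σ fᵢ·δᵢ = δ_bulk ⇒ f_A·(1.7) + f_D·(-24.3) = -30.0 − (-22.274) = -7.726
Substitute f_D = 0.452 − f_A:
f_A·(1.7 − -24.3) = -7.726 − 0.452×(-24.3) = 3.258
f_A = 3.258 / 26.0 = 0.1253

0.125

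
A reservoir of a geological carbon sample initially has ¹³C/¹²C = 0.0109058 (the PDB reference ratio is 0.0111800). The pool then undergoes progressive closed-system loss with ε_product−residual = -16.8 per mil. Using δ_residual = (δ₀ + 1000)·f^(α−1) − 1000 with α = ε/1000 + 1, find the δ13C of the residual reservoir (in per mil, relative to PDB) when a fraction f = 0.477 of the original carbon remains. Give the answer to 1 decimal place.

δ₀ = (0.0109058/0.0111800 − 1)×1000 = (0.975474 − 1)×1000 = -24.526 per mil
α − 1 = ε/1000 = -0.0168
f^(α−1) = 0.477^(-0.0168) = 1.012514
δ_res = (-24.526 + 1000) × 1.012514 − 1000 = 987.681 − 1000 = -12.32 per mil

-12.3 per mil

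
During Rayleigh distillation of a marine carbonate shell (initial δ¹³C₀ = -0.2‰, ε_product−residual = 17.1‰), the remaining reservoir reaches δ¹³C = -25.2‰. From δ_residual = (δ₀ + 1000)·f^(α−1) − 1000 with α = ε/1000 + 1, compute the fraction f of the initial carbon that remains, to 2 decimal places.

α − 1 = ε/1000 = 0.0171
(δ_res + 1000)/(δ₀ + 1000) = (-25.2 + 1000)/(-0.2 + 1000) = 974.8/999.8 = 0.974995
f = 0.974995^(1/0.0171) = exp(ln(0.974995)/0.0171) = exp(-0.02532/0.0171)
f = exp(-1.4809) = 0.2274

0.23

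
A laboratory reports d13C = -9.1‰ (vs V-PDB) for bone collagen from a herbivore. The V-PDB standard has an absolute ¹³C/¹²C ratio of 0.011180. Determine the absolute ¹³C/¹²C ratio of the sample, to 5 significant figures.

R_sample = R_standard × (d13C/1000 + 1)
R_sample = 0.011180 × (-9.1/1000 + 1) = 0.011180 × 0.990900
R_sample = 0.0110783

0.011078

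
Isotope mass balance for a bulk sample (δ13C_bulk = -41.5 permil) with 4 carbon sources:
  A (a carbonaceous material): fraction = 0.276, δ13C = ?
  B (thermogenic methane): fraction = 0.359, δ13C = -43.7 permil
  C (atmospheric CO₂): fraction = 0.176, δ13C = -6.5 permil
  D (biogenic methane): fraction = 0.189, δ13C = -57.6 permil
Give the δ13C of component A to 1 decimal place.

-49.9 permil

Isotope mass balance: δ_bulk = Σ fᵢ·δᵢ.
-41.5 = 0.276×δ_A + 0.359×(-43.7) + 0.176×(-6.5) + 0.189×(-57.6)
0.276·δ_A = -41.5 − (-27.719) = -13.781
δ_A = -13.781 / 0.276 = -49.93 permil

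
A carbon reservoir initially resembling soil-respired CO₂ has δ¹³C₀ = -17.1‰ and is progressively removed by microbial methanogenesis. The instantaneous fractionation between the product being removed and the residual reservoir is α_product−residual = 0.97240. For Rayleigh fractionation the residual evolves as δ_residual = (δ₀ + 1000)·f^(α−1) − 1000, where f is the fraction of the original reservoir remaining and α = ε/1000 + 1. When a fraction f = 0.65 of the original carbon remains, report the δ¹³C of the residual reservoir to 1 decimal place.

-5.3‰

Rayleigh residual: δ_res = (δ₀ + 1000)·f^(α−1) − 1000
α − 1 = -0.02760
f^(α−1) = 0.65^(-0.02760) = 1.011961
δ_res = (-17.1 + 1000) × 1.011961 − 1000 = 994.656 − 1000 = -5.34‰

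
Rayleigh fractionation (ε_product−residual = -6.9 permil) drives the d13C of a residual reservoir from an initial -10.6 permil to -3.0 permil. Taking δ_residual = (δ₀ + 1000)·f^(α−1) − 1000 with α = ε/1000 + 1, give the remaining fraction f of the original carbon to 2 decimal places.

α − 1 = ε/1000 = -0.0069
(δ_res + 1000)/(δ₀ + 1000) = (-3.0 + 1000)/(-10.6 + 1000) = 997.0/989.4 = 1.007681
f = 1.007681^(1/-0.0069) = exp(ln(1.007681)/-0.0069) = exp(0.00765/-0.0069)
f = exp(-1.1090) = 0.3299

0.33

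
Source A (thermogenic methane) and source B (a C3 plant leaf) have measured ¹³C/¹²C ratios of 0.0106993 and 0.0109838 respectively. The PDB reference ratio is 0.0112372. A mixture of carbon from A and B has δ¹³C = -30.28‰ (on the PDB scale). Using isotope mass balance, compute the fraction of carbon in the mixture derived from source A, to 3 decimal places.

0.305

δ_A = (0.0106993/0.0112372 − 1)×1000 = (0.952132 − 1)×1000 = -47.868‰
δ_B = (0.0109838/0.0112372 − 1)×1000 = (0.977450 − 1)×1000 = -22.550‰
f_A = (δ_mix − δ_B)/(δ_A − δ_B) = (-30.28 − (-22.550))/(-47.868 − (-22.550))
f_A = -7.730 / -25.318 = 0.3053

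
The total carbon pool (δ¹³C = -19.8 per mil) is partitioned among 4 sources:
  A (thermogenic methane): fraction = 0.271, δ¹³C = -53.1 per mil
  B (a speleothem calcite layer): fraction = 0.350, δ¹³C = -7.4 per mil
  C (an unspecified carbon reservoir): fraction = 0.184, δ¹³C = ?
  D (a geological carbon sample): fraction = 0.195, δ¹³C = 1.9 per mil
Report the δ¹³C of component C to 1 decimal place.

-17.3 per mil

Isotope mass balance: δ_bulk = Σ fᵢ·δᵢ.
-19.8 = 0.271×(-53.1) + 0.350×(-7.4) + 0.184×δ_C + 0.195×(1.9)
0.184·δ_C = -19.8 − (-16.610) = -3.190
δ_C = -3.190 / 0.184 = -17.34 per mil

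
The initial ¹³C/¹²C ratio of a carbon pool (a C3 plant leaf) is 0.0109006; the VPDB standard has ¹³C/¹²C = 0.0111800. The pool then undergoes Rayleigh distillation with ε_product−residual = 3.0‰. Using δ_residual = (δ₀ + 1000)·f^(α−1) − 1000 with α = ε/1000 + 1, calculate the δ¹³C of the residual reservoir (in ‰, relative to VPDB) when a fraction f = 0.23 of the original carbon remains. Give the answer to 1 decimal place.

-29.3‰

δ₀ = (0.0109006/0.0111800 − 1)×1000 = (0.975009 − 1)×1000 = -24.991‰
α − 1 = ε/1000 = 0.0030
f^(α−1) = 0.23^(0.0030) = 0.995601
δ_res = (-24.991 + 1000) × 0.995601 − 1000 = 970.720 − 1000 = -29.28‰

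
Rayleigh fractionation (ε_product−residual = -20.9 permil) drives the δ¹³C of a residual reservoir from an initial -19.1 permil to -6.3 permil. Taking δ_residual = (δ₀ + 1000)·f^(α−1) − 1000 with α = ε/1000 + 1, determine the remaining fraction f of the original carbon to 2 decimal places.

α − 1 = ε/1000 = -0.0209
(δ_res + 1000)/(δ₀ + 1000) = (-6.3 + 1000)/(-19.1 + 1000) = 993.7/980.9 = 1.013049
f = 1.013049^(1/-0.0209) = exp(ln(1.013049)/-0.0209) = exp(0.01296/-0.0209)
f = exp(-0.6203) = 0.5378

0.54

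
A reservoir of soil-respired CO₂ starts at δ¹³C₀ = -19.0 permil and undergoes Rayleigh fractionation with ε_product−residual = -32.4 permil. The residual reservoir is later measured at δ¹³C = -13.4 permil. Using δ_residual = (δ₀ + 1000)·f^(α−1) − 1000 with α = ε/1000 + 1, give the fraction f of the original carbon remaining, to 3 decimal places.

α − 1 = ε/1000 = -0.0324
(δ_res + 1000)/(δ₀ + 1000) = (-13.4 + 1000)/(-19.0 + 1000) = 986.6/981.0 = 1.005708
f = 1.005708^(1/-0.0324) = exp(ln(1.005708)/-0.0324) = exp(0.00569/-0.0324)
f = exp(-0.1757) = 0.8389

0.839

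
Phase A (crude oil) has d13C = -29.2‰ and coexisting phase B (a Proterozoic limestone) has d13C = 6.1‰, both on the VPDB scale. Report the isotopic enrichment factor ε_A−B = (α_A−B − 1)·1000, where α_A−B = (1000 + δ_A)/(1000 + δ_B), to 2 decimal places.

α_A−B = (1000 + -29.2) / (1000 + 6.1) = 970.8 / 1006.1 = 0.964914
ε_A−B = (0.964914 − 1) × 1000 = -35.086‰
(The approximation ε ≈ δ_A − δ_B would give -35.3‰.)

-35.09‰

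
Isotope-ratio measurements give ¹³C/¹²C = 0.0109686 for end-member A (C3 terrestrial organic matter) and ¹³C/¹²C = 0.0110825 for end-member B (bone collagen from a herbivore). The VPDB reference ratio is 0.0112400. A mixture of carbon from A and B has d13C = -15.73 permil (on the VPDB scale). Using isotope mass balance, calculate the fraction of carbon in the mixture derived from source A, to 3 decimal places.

δ_A = (0.0109686/0.0112400 − 1)×1000 = (0.975854 − 1)×1000 = -24.146 permil
δ_B = (0.0110825/0.0112400 − 1)×1000 = (0.985988 − 1)×1000 = -14.012 permil
f_A = (δ_mix − δ_B)/(δ_A − δ_B) = (-15.73 − (-14.012))/(-24.146 − (-14.012))
f_A = -1.718 / -10.133 = 0.1695

0.169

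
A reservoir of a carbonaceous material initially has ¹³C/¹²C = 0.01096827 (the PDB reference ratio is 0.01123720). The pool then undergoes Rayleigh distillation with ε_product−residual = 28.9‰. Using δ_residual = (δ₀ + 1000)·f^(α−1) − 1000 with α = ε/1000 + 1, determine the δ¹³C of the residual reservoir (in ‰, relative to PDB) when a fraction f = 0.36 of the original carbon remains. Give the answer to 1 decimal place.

-52.3‰

δ₀ = (0.01096827/0.01123720 − 1)×1000 = (0.976068 − 1)×1000 = -23.932‰
α − 1 = ε/1000 = 0.0289
f^(α−1) = 0.36^(0.0289) = 0.970906
δ_res = (-23.932 + 1000) × 0.970906 − 1000 = 947.670 − 1000 = -52.33‰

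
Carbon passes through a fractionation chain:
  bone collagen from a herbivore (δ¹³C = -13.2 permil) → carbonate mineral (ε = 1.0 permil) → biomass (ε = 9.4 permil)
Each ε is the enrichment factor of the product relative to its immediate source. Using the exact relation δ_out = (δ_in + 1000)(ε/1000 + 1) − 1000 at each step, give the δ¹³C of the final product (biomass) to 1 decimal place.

step 1: δ = (-13.20 + 1000)·(1.0/1000 + 1) − 1000 = -12.21 permil
step 2: δ = (-12.21 + 1000)·(9.4/1000 + 1) − 1000 = -2.93 permil

-2.9 permil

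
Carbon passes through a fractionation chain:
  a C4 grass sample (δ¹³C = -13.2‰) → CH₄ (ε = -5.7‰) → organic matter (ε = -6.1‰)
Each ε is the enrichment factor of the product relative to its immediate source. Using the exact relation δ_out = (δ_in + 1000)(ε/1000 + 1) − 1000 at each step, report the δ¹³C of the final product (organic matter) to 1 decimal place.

step 1: δ = (-13.20 + 1000)·(-5.7/1000 + 1) − 1000 = -18.82‰
step 2: δ = (-18.82 + 1000)·(-6.1/1000 + 1) − 1000 = -24.81‰

-24.8‰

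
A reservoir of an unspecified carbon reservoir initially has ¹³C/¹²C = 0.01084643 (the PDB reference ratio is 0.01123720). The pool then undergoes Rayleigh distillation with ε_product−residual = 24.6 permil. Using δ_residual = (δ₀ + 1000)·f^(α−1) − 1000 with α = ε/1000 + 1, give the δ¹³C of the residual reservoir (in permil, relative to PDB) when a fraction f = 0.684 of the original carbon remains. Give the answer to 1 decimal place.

-43.8 permil

δ₀ = (0.01084643/0.01123720 − 1)×1000 = (0.965225 − 1)×1000 = -34.775 permil
α − 1 = ε/1000 = 0.0246
f^(α−1) = 0.684^(0.0246) = 0.990700
δ_res = (-34.775 + 1000) × 0.990700 − 1000 = 956.249 − 1000 = -43.75 permil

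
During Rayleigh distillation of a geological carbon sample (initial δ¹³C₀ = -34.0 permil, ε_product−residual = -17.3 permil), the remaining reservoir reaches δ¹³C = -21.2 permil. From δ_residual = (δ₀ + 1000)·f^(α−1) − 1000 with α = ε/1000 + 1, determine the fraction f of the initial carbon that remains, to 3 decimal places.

0.467

α − 1 = ε/1000 = -0.0173
(δ_res + 1000)/(δ₀ + 1000) = (-21.2 + 1000)/(-34.0 + 1000) = 978.8/966.0 = 1.013251
f = 1.013251^(1/-0.0173) = exp(ln(1.013251)/-0.0173) = exp(0.01316/-0.0173)
f = exp(-0.7609) = 0.4672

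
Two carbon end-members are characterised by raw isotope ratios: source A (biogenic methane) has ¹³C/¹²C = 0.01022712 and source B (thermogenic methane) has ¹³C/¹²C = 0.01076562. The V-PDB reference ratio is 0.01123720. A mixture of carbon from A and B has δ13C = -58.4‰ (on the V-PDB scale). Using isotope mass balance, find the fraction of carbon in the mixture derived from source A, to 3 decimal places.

δ_A = (0.01022712/0.01123720 − 1)×1000 = (0.910113 − 1)×1000 = -89.887‰
δ_B = (0.01076562/0.01123720 − 1)×1000 = (0.958034 − 1)×1000 = -41.966‰
f_A = (δ_mix − δ_B)/(δ_A − δ_B) = (-58.4 − (-41.966))/(-89.887 − (-41.966))
f_A = -16.434 / -47.921 = 0.3429

0.343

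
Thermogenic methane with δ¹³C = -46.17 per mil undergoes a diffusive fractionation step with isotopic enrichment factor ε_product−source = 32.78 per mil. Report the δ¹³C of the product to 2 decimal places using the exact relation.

-14.90 per mil

To first order, δ_product ≈ δ_source + ε = -13.39 per mil.
Exactly, δ_product = (δ_source + 1000)·(ε/1000 + 1) − 1000.
δ_product = (-46.17 + 1000) × (32.78/1000 + 1) − 1000
δ_product = -14.903 per mil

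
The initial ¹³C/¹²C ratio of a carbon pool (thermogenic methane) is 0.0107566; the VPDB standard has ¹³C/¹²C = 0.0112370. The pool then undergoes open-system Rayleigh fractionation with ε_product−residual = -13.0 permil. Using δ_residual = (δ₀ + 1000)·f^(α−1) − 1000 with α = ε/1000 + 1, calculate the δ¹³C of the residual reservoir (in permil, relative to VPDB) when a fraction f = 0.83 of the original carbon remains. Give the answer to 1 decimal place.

-40.4 permil

δ₀ = (0.0107566/0.0112370 − 1)×1000 = (0.957248 − 1)×1000 = -42.752 permil
α − 1 = ε/1000 = -0.0130
f^(α−1) = 0.83^(-0.0130) = 1.002425
δ_res = (-42.752 + 1000) × 1.002425 − 1000 = 959.570 − 1000 = -40.43 permil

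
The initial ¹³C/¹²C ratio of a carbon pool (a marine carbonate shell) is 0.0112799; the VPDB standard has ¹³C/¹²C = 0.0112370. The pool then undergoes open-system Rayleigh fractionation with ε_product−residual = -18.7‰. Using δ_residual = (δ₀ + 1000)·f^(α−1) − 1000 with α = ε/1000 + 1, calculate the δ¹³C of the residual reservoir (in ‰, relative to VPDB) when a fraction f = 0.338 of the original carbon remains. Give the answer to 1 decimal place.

24.4‰

δ₀ = (0.0112799/0.0112370 − 1)×1000 = (1.003818 − 1)×1000 = 3.818‰
α − 1 = ε/1000 = -0.0187
f^(α−1) = 0.338^(-0.0187) = 1.020491
δ_res = (3.818 + 1000) × 1.020491 − 1000 = 1024.387 − 1000 = 24.39‰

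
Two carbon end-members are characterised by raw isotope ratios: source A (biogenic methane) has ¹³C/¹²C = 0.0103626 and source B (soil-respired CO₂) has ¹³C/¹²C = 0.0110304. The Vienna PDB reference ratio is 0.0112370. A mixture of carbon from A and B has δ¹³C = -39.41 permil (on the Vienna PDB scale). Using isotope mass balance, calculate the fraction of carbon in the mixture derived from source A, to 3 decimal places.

0.354

δ_A = (0.0103626/0.0112370 − 1)×1000 = (0.922186 − 1)×1000 = -77.814 permil
δ_B = (0.0110304/0.0112370 − 1)×1000 = (0.981614 − 1)×1000 = -18.386 permil
f_A = (δ_mix − δ_B)/(δ_A − δ_B) = (-39.41 − (-18.386))/(-77.814 − (-18.386))
f_A = -21.024 / -59.429 = 0.3538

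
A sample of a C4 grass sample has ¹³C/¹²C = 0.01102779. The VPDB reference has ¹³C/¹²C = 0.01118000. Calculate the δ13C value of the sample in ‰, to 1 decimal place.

δ13C = (R_sample / R_standard − 1) × 1000
R_sample / R_standard = 0.01102779 / 0.01118000 = 0.986386
δ13C = (0.986386 − 1) × 1000 = -13.61‰

-13.6‰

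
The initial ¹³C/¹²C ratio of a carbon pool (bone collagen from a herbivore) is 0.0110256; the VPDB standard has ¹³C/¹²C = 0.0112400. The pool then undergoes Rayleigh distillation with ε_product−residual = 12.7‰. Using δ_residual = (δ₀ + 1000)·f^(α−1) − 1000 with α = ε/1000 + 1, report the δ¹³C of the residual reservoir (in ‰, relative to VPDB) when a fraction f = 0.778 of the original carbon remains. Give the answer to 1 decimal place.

δ₀ = (0.0110256/0.0112400 − 1)×1000 = (0.980925 − 1)×1000 = -19.075‰
α − 1 = ε/1000 = 0.0127
f^(α−1) = 0.778^(0.0127) = 0.996817
δ_res = (-19.075 + 1000) × 0.996817 − 1000 = 977.803 − 1000 = -22.20‰

-22.2‰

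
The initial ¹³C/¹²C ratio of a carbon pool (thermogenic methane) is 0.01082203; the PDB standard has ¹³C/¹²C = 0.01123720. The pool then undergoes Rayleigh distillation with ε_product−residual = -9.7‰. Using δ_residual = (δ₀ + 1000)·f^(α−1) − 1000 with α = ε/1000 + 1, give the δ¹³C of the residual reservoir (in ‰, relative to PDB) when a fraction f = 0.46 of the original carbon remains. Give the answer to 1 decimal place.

δ₀ = (0.01082203/0.01123720 − 1)×1000 = (0.963054 − 1)×1000 = -36.946‰
α − 1 = ε/1000 = -0.0097
f^(α−1) = 0.46^(-0.0097) = 1.007561
δ_res = (-36.946 + 1000) × 1.007561 − 1000 = 970.335 − 1000 = -29.66‰

-29.7‰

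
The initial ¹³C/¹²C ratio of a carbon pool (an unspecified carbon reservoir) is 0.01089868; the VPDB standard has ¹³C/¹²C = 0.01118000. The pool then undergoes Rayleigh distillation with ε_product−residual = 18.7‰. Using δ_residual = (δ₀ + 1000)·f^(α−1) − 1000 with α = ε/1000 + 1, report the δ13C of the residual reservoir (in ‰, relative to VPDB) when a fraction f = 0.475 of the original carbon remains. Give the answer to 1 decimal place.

-38.6‰

δ₀ = (0.01089868/0.01118000 − 1)×1000 = (0.974837 − 1)×1000 = -25.163‰
α − 1 = ε/1000 = 0.0187
f^(α−1) = 0.475^(0.0187) = 0.986175
δ_res = (-25.163 + 1000) × 0.986175 − 1000 = 961.360 − 1000 = -38.64‰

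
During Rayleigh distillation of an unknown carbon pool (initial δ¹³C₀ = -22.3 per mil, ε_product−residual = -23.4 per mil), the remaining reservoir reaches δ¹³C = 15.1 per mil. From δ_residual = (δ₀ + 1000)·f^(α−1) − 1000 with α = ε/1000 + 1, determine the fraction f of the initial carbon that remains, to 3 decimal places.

α − 1 = ε/1000 = -0.0234
(δ_res + 1000)/(δ₀ + 1000) = (15.1 + 1000)/(-22.3 + 1000) = 1015.1/977.7 = 1.038253
f = 1.038253^(1/-0.0234) = exp(ln(1.038253)/-0.0234) = exp(0.03754/-0.0234)
f = exp(-1.6043) = 0.2010

0.201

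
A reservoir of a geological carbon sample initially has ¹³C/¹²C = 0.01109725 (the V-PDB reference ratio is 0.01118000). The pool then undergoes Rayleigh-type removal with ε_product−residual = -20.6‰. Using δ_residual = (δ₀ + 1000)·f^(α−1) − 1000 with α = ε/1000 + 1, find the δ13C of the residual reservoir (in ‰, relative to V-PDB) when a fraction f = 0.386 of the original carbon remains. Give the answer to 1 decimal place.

12.3‰

δ₀ = (0.01109725/0.01118000 − 1)×1000 = (0.992598 − 1)×1000 = -7.402‰
α − 1 = ε/1000 = -0.0206
f^(α−1) = 0.386^(-0.0206) = 1.019803
δ_res = (-7.402 + 1000) × 1.019803 − 1000 = 1012.255 − 1000 = 12.25‰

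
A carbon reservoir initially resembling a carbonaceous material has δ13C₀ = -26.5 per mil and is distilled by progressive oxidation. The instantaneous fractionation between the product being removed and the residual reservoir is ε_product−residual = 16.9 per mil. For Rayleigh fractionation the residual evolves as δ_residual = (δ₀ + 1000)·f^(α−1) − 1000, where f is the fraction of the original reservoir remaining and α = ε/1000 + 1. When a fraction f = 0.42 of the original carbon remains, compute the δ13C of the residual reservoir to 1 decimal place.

Rayleigh residual: δ_res = (δ₀ + 1000)·f^(α−1) − 1000
α = ε/1000 + 1 = 1.01690, so α − 1 = 0.01690
f^(α−1) = 0.42^(0.01690) = 0.985446
δ_res = (-26.5 + 1000) × 0.985446 − 1000 = 959.332 − 1000 = -40.67 per mil

-40.7 per mil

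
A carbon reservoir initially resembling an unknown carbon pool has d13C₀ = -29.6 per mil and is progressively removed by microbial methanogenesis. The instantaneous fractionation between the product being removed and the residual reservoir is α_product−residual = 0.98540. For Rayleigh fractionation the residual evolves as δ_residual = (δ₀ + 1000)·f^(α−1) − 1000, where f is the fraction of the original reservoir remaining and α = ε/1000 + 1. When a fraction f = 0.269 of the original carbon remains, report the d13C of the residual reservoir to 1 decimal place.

Rayleigh residual: δ_res = (δ₀ + 1000)·f^(α−1) − 1000
α − 1 = -0.01460
f^(α−1) = 0.269^(-0.01460) = 1.019355
δ_res = (-29.6 + 1000) × 1.019355 − 1000 = 989.182 − 1000 = -10.82 per mil

-10.8 per mil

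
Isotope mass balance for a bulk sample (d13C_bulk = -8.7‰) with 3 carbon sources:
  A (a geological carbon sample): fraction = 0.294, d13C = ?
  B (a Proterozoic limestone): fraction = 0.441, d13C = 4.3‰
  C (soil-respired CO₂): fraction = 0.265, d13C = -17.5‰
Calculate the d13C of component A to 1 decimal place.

-20.3‰

Isotope mass balance: δ_bulk = Σ fᵢ·δᵢ.
-8.7 = 0.294×δ_A + 0.441×(4.3) + 0.265×(-17.5)
0.294·δ_A = -8.7 − (-2.741) = -5.959
δ_A = -5.959 / 0.294 = -20.27‰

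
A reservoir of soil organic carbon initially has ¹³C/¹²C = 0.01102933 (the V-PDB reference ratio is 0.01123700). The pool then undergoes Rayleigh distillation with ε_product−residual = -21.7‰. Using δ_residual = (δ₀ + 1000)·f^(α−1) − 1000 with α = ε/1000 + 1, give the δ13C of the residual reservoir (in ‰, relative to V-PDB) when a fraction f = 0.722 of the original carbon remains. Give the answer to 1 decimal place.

δ₀ = (0.01102933/0.01123700 − 1)×1000 = (0.981519 − 1)×1000 = -18.481‰
α − 1 = ε/1000 = -0.0217
f^(α−1) = 0.722^(-0.0217) = 1.007093
δ_res = (-18.481 + 1000) × 1.007093 − 1000 = 988.481 − 1000 = -11.52‰

-11.5‰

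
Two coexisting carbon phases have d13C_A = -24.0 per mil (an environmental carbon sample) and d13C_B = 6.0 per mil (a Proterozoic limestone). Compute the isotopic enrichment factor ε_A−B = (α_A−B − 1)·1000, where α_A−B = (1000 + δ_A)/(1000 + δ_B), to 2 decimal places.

-29.82 per mil

α_A−B = (1000 + -24.0) / (1000 + 6.0) = 976.0 / 1006.0 = 0.970179
ε_A−B = (0.970179 − 1) × 1000 = -29.821 per mil
(The approximation ε ≈ δ_A − δ_B would give -30.0 per mil.)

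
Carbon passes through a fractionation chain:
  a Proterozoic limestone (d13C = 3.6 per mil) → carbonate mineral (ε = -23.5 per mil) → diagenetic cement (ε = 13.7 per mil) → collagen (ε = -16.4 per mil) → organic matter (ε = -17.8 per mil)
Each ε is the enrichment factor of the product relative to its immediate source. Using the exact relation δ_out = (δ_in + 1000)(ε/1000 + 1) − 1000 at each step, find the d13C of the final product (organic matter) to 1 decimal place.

step 1: δ = (3.60 + 1000)·(-23.5/1000 + 1) − 1000 = -19.98 per mil
step 2: δ = (-19.98 + 1000)·(13.7/1000 + 1) − 1000 = -6.56 per mil
step 3: δ = (-6.56 + 1000)·(-16.4/1000 + 1) − 1000 = -22.85 per mil
step 4: δ = (-22.85 + 1000)·(-17.8/1000 + 1) − 1000 = -40.24 per mil

-40.2 per mil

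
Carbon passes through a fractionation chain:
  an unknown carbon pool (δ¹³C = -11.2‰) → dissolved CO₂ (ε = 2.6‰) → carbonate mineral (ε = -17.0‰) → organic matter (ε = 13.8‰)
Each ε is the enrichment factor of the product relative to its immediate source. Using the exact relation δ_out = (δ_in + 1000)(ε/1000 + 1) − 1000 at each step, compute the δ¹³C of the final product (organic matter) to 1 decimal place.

-12.0‰

step 1: δ = (-11.20 + 1000)·(2.6/1000 + 1) − 1000 = -8.63‰
step 2: δ = (-8.63 + 1000)·(-17.0/1000 + 1) − 1000 = -25.48‰
step 3: δ = (-25.48 + 1000)·(13.8/1000 + 1) − 1000 = -12.03‰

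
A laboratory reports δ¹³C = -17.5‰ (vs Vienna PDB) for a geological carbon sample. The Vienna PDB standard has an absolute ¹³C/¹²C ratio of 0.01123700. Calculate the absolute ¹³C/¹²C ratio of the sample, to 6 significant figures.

R_sample = R_standard × (δ¹³C/1000 + 1)
R_sample = 0.01123700 × (-17.5/1000 + 1) = 0.01123700 × 0.982500
R_sample = 0.0110404

0.0110404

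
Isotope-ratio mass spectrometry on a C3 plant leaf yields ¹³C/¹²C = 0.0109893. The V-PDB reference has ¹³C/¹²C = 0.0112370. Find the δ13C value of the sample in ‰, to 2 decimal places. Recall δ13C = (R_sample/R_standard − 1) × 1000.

-22.04‰

δ13C = (R_sample / R_standard − 1) × 1000
R_sample / R_standard = 0.0109893 / 0.0112370 = 0.977957
δ13C = (0.977957 − 1) × 1000 = -22.043‰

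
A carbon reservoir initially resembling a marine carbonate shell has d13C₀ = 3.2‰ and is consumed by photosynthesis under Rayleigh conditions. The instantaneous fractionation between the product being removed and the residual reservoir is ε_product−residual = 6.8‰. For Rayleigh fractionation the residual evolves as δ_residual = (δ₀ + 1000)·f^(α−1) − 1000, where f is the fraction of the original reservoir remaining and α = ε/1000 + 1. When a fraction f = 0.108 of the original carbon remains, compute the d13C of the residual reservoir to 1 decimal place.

-11.9‰

Rayleigh residual: δ_res = (δ₀ + 1000)·f^(α−1) − 1000
α = ε/1000 + 1 = 1.00680, so α − 1 = 0.00680
f^(α−1) = 0.108^(0.00680) = 0.984980
δ_res = (3.2 + 1000) × 0.984980 − 1000 = 988.132 − 1000 = -11.87‰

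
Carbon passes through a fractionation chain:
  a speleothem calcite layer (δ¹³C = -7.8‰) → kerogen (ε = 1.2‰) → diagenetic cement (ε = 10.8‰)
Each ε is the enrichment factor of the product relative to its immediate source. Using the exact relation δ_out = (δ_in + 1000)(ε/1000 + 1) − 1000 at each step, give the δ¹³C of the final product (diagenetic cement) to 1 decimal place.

step 1: δ = (-7.80 + 1000)·(1.2/1000 + 1) − 1000 = -6.61‰
step 2: δ = (-6.61 + 1000)·(10.8/1000 + 1) − 1000 = 4.12‰

4.1‰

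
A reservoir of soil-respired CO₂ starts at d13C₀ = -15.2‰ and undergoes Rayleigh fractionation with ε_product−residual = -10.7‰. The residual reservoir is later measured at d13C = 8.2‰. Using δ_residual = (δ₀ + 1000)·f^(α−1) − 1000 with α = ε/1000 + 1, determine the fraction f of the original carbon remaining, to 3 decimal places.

α − 1 = ε/1000 = -0.0107
(δ_res + 1000)/(δ₀ + 1000) = (8.2 + 1000)/(-15.2 + 1000) = 1008.2/984.8 = 1.023761
f = 1.023761^(1/-0.0107) = exp(ln(1.023761)/-0.0107) = exp(0.02348/-0.0107)
f = exp(-2.1947) = 0.1114

0.111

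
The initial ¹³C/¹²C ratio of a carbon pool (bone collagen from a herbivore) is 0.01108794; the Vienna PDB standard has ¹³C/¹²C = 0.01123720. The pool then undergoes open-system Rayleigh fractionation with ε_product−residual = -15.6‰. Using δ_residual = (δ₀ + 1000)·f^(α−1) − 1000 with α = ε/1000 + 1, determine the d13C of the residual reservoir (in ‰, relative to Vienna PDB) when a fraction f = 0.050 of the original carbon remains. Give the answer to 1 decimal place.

33.9‰

δ₀ = (0.01108794/0.01123720 − 1)×1000 = (0.986717 − 1)×1000 = -13.283‰
α − 1 = ε/1000 = -0.0156
f^(α−1) = 0.050^(-0.0156) = 1.047843
δ_res = (-13.283 + 1000) × 1.047843 − 1000 = 1033.924 − 1000 = 33.92‰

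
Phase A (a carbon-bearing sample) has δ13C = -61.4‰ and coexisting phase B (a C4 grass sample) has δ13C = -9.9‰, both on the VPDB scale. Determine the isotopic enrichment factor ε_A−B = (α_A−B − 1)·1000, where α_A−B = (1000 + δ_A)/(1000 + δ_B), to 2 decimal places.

α_A−B = (1000 + -61.4) / (1000 + -9.9) = 938.6 / 990.1 = 0.947985
ε_A−B = (0.947985 − 1) × 1000 = -52.015‰
(The approximation ε ≈ δ_A − δ_B would give -51.5‰.)

-52.01‰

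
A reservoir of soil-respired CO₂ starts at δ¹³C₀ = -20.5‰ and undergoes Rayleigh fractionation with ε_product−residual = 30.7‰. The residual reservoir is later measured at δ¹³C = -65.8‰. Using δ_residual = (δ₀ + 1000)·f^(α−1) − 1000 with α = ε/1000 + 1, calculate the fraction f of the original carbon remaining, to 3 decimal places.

α − 1 = ε/1000 = 0.0307
(δ_res + 1000)/(δ₀ + 1000) = (-65.8 + 1000)/(-20.5 + 1000) = 934.2/979.5 = 0.953752
f = 0.953752^(1/0.0307) = exp(ln(0.953752)/0.0307) = exp(-0.04735/0.0307)
f = exp(-1.5424) = 0.2139

0.214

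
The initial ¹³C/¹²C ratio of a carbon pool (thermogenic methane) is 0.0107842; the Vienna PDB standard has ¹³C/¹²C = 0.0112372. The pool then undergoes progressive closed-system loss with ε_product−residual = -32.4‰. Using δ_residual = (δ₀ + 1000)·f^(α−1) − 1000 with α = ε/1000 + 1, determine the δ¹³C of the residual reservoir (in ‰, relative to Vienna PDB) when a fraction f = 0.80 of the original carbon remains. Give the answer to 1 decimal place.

-33.3‰

δ₀ = (0.0107842/0.0112372 − 1)×1000 = (0.959687 − 1)×1000 = -40.313‰
α − 1 = ε/1000 = -0.0324
f^(α−1) = 0.80^(-0.0324) = 1.007256
δ_res = (-40.313 + 1000) × 1.007256 − 1000 = 966.651 − 1000 = -33.35‰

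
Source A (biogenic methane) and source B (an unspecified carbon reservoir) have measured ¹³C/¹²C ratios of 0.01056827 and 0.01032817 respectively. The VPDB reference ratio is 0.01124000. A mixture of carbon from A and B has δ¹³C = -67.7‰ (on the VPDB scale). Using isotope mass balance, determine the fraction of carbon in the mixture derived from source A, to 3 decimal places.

0.628

δ_A = (0.01056827/0.01124000 − 1)×1000 = (0.940238 − 1)×1000 = -59.762‰
δ_B = (0.01032817/0.01124000 − 1)×1000 = (0.918876 − 1)×1000 = -81.124‰
f_A = (δ_mix − δ_B)/(δ_A − δ_B) = (-67.7 − (-81.124))/(-59.762 − (-81.124))
f_A = 13.424 / 21.361 = 0.6284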